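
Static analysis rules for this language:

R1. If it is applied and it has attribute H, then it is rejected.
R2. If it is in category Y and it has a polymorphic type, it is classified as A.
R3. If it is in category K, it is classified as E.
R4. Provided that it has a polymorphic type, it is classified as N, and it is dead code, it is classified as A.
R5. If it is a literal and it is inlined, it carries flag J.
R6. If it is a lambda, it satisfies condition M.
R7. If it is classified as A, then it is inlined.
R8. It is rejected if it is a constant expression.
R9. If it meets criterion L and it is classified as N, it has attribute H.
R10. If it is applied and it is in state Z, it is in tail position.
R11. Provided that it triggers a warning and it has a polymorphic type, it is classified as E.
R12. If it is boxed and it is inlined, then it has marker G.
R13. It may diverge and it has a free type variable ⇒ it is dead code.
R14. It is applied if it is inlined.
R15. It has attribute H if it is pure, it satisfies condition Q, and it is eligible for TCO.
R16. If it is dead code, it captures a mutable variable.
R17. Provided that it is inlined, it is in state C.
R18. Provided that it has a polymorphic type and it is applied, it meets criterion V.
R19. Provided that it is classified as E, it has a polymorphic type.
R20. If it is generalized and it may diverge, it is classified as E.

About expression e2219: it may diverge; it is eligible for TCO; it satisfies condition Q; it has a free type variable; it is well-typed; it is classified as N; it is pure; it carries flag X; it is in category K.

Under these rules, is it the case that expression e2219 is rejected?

Yes

By R3 (it is in category K): it is classified as E.
By R13 (it may diverge, it has a free type variable): it is dead code.
By R15 (it is pure, it satisfies condition Q, it is eligible for TCO): it has attribute H.
By R19 (it is classified as E): it has a polymorphic type.
By R4 (it has a polymorphic type, it is classified as N, it is dead code): it is classified as A.
By R7 (it is classified as A): it is inlined.
By R14 (it is inlined): it is applied.
By R1 (it is applied, it has attribute H): it is rejected.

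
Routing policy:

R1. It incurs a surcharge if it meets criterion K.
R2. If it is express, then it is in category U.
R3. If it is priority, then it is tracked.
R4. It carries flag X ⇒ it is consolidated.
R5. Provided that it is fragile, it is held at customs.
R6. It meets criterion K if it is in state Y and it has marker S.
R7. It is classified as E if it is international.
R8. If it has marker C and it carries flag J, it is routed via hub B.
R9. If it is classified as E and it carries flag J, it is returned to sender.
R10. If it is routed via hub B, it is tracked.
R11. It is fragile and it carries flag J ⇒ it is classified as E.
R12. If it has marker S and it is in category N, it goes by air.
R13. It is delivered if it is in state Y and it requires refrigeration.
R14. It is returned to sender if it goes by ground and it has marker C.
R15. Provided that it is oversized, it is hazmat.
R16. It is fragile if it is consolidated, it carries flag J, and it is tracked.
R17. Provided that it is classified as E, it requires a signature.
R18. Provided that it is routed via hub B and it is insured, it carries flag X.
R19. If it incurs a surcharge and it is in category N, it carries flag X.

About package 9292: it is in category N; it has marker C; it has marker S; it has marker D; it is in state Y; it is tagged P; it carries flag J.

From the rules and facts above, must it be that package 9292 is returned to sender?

Yes

By R6 (it is in state Y, it has marker S): it meets criterion K.
By R8 (it has marker C, it carries flag J): it is routed via hub B.
By R10 (it is routed via hub B): it is tracked.
By R1 (it meets criterion K): it incurs a surcharge.
By R19 (it incurs a surcharge, it is in category N): it carries flag X.
By R4 (it carries flag X): it is consolidated.
By R16 (it is consolidated, it carries flag J, it is tracked): it is fragile.
By R11 (it is fragile, it carries flag J): it is classified as E.
By R9 (it is classified as E, it carries flag J): it is returned to sender.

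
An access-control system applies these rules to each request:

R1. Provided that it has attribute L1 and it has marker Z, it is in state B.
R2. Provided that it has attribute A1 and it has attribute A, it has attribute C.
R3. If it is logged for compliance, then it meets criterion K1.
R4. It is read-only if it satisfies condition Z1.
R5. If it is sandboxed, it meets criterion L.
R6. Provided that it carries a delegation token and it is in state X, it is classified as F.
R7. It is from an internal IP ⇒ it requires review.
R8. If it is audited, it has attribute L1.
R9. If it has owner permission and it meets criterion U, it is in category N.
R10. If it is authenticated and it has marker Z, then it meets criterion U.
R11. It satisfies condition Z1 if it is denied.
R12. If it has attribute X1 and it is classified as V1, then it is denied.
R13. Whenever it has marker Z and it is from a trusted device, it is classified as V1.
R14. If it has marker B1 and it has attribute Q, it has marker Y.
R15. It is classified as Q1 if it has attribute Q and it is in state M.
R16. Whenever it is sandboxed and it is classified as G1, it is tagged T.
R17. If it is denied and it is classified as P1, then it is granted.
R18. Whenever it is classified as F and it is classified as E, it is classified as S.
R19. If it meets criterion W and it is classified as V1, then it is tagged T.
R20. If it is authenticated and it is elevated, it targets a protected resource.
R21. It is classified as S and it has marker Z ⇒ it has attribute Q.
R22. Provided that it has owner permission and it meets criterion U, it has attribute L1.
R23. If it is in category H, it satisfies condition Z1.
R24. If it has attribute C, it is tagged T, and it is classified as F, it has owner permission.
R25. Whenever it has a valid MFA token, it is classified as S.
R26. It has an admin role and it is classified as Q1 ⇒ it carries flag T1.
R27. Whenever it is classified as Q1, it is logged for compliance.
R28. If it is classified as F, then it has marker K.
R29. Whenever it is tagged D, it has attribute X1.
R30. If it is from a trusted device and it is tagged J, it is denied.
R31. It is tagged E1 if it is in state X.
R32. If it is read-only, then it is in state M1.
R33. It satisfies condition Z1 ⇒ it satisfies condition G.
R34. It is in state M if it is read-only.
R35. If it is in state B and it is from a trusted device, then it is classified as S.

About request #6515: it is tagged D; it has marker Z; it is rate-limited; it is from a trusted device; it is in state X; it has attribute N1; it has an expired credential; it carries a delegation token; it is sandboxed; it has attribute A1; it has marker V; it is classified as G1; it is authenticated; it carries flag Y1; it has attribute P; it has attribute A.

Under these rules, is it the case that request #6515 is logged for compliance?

Yes

By R2 (it has attribute A1, it has attribute A): it has attribute C.
By R6 (it carries a delegation token, it is in state X): it is classified as F.
By R10 (it is authenticated, it has marker Z): it meets criterion U.
By R13 (it has marker Z, it is from a trusted device): it is classified as V1.
By R16 (it is sandboxed, it is classified as G1): it is tagged T.
By R24 (it has attribute C, it is tagged T, it is classified as F): it has owner permission.
By R29 (it is tagged D): it has attribute X1.
By R12 (it has attribute X1, it is classified as V1): it is denied.
By R22 (it has owner permission, it meets criterion U): it has attribute L1.
By R1 (it has attribute L1, it has marker Z): it is in state B.
By R11 (it is denied): it satisfies condition Z1.
By R35 (it is in state B, it is from a trusted device): it is classified as S.
By R4 (it satisfies condition Z1): it is read-only.
By R21 (it is classified as S, it has marker Z): it has attribute Q.
By R34 (it is read-only): it is in state M.
By R15 (it has attribute Q, it is in state M): it is classified as Q1.
By R27 (it is classified as Q1): it is logged for compliance.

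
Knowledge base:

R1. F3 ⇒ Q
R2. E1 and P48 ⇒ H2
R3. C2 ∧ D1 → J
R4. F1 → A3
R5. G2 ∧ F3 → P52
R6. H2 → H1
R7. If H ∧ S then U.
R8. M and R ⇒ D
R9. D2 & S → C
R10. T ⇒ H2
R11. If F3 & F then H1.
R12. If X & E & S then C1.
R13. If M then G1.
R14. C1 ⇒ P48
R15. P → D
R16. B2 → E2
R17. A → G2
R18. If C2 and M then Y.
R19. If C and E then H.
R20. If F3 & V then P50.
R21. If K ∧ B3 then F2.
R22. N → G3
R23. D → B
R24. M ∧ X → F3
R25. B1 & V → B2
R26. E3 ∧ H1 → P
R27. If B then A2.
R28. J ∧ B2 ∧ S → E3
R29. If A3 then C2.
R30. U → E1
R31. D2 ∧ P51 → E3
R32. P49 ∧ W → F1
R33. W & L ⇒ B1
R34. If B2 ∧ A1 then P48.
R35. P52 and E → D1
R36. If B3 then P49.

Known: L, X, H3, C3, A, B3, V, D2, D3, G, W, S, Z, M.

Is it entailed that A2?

No

Forward chaining from the given facts derives: C, G1, G2, F3, B1, P49, Q, P52, P50, B2, F1, A3, E2, C2, Y.
The only rule concluding A2 is R27, which needs B; that is never established.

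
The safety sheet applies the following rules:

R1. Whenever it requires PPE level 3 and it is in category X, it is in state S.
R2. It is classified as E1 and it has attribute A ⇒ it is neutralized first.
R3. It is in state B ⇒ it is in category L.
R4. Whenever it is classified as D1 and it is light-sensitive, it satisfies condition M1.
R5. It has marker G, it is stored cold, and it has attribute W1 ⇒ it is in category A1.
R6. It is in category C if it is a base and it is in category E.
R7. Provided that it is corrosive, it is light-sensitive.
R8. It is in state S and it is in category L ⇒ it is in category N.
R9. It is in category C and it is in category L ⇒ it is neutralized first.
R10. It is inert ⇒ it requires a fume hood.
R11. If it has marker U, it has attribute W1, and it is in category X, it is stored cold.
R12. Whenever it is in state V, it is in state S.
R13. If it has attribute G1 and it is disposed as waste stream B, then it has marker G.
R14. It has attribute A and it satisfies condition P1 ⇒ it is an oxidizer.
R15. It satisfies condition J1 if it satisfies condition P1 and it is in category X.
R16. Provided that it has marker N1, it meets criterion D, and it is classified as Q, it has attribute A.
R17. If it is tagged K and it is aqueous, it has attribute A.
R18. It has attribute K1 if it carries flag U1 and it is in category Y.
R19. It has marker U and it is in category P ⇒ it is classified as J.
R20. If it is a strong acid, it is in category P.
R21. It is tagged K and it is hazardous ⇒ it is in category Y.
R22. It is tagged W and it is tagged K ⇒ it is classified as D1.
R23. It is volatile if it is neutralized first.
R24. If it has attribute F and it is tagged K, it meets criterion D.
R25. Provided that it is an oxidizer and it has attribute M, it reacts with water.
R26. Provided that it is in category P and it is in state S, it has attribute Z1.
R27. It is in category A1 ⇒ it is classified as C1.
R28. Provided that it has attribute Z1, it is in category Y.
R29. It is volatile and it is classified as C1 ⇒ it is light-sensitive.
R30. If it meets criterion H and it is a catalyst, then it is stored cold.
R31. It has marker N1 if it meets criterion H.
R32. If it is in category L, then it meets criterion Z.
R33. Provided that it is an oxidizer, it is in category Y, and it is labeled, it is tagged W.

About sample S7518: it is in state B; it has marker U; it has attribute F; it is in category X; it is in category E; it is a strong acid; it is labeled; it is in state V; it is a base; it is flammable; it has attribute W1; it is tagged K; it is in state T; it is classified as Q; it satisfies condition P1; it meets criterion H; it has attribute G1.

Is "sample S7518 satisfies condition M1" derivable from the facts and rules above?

No

Forward chaining from the given facts derives: is in category L, is in category C, is neutralized first, is stored cold, is in state S, satisfies condition J1, is in category P, is volatile, meets criterion D, has attribute Z1, is in category Y, has marker N1, meets criterion Z, is in category N, has attribute A, is classified as J, is an oxidizer, is tagged W, is classified as D1.
The only rule concluding "it satisfies condition M1" is R4, which needs "it is light-sensitive"; that is never established.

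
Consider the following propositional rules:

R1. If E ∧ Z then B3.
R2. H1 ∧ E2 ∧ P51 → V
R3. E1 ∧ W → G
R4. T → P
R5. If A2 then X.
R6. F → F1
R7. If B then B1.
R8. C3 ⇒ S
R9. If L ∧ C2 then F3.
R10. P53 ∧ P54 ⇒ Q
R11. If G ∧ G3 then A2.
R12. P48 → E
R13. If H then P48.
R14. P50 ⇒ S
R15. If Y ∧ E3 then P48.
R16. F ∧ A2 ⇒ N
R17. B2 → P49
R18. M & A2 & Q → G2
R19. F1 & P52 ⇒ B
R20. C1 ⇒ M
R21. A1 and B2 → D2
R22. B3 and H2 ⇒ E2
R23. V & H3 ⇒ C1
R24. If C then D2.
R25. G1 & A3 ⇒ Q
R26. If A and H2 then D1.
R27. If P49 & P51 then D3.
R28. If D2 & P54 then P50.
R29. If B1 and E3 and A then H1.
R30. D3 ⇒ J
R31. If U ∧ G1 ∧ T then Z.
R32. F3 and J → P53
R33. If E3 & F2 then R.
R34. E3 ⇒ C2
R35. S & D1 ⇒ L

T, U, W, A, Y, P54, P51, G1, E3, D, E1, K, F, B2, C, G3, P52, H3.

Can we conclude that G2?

Forward chaining from the given facts derives: G, P, F1, A2, P48, N, P49, B, D2, D3, P50, J, Z, C2, X, B1, E, S, H1, B3.
The only rule concluding G2 is R18, which needs M; that is never established.

No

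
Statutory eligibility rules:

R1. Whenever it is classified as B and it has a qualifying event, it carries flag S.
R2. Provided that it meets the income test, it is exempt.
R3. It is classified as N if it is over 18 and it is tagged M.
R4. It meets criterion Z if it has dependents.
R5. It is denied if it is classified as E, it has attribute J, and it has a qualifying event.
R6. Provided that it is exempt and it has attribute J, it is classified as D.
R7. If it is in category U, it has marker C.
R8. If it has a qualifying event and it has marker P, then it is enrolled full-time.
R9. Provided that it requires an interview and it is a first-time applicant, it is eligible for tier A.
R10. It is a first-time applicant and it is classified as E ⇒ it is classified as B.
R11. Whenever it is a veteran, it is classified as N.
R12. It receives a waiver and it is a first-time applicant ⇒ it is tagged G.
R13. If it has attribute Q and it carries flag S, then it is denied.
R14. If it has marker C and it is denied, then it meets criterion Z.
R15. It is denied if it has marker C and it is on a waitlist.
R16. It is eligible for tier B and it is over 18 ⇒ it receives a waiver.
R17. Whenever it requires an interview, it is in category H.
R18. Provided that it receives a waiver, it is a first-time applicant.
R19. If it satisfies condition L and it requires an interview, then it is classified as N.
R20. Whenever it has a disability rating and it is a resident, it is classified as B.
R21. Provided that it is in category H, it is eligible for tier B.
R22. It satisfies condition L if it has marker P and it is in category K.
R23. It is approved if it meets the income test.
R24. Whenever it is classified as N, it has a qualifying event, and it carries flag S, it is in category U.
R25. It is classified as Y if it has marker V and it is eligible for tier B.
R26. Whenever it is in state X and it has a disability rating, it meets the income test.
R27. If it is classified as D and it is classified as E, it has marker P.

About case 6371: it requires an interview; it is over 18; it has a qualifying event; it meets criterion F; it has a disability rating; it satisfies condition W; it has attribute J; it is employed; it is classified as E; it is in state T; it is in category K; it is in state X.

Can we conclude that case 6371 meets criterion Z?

Yes

By R5 (it is classified as E, it has attribute J, it has a qualifying event): it is denied.
By R17 (it requires an interview): it is in category H.
By R21 (it is in category H): it is eligible for tier B.
By R26 (it is in state X, it has a disability rating): it meets the income test.
By R2 (it meets the income test): it is exempt.
By R6 (it is exempt, it has attribute J): it is classified as D.
By R16 (it is eligible for tier B, it is over 18): it receives a waiver.
By R18 (it receives a waiver): it is a first-time applicant.
By R27 (it is classified as D, it is classified as E): it has marker P.
By R10 (it is a first-time applicant, it is classified as E): it is classified as B.
By R22 (it has marker P, it is in category K): it satisfies condition L.
By R1 (it is classified as B, it has a qualifying event): it carries flag S.
By R19 (it satisfies condition L, it requires an interview): it is classified as N.
By R24 (it is classified as N, it has a qualifying event, it carries flag S): it is in category U.
By R7 (it is in category U): it has marker C.
By R14 (it has marker C, it is denied): it meets criterion Z.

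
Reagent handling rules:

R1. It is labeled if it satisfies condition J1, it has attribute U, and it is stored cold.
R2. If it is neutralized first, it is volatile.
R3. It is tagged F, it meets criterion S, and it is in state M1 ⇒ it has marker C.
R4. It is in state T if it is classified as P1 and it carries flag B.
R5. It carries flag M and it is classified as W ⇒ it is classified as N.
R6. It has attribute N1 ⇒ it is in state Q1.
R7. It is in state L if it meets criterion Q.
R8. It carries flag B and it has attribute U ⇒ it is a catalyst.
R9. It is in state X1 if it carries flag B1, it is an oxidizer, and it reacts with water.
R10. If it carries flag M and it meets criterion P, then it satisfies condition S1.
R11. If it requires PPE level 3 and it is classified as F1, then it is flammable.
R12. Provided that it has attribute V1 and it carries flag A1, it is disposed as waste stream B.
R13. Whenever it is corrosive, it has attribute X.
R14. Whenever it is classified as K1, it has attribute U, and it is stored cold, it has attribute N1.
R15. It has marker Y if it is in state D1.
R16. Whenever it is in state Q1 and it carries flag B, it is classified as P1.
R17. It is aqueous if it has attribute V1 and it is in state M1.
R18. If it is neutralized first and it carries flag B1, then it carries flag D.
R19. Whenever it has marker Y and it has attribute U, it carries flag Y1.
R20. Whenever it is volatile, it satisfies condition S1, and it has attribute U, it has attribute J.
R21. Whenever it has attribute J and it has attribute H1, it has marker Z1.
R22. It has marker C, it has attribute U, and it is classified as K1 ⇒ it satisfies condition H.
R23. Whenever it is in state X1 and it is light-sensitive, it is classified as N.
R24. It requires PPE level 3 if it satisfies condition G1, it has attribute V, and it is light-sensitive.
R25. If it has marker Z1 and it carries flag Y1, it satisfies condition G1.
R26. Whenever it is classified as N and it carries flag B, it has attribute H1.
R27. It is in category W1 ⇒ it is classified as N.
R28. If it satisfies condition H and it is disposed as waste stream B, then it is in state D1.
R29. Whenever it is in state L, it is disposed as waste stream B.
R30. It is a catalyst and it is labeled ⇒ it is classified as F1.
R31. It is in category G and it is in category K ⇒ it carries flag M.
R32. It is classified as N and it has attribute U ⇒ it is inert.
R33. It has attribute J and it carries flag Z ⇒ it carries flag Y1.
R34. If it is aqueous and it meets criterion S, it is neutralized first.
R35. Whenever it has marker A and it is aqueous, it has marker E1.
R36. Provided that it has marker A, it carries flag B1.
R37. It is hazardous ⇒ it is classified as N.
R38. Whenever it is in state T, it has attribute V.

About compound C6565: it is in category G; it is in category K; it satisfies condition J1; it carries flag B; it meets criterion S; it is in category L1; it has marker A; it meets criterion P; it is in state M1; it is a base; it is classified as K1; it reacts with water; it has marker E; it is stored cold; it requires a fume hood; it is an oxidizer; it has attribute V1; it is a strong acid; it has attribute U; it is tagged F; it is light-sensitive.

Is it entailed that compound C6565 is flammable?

No

Forward chaining from the given facts derives: is labeled, has marker C, is a catalyst, has attribute N1, is aqueous, satisfies condition H, is classified as F1, carries flag M, is neutralized first, has marker E1, carries flag B1, is volatile, is in state Q1, is in state X1, satisfies condition S1, is classified as P1, carries flag D, has attribute J, is classified as N, has attribute H1, is inert, is in state T, has marker Z1, has attribute V.
The only rule concluding "it is flammable" is R11, which needs "it requires PPE level 3"; that is never established.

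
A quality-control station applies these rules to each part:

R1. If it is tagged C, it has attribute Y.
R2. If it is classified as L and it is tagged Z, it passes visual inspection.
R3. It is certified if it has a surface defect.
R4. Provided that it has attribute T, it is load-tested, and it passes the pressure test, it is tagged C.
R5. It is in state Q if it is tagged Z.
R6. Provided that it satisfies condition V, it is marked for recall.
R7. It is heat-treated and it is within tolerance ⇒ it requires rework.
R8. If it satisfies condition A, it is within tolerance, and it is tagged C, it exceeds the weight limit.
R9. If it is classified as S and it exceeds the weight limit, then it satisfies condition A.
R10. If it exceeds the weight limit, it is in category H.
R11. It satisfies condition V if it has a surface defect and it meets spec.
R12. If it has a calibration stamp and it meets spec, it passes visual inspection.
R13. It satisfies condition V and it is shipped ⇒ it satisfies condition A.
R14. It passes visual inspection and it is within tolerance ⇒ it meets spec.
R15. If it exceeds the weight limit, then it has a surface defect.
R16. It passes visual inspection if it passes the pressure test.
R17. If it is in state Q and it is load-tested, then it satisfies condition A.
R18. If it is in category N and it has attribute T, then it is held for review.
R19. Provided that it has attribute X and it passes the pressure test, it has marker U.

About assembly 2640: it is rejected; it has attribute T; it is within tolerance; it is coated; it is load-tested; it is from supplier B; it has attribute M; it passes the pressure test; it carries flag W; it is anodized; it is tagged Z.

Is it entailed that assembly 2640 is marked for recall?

By R4 (it has attribute T, it is load-tested, it passes the pressure test): it is tagged C.
By R5 (it is tagged Z): it is in state Q.
By R16 (it passes the pressure test): it passes visual inspection.
By R17 (it is in state Q, it is load-tested): it satisfies condition A.
By R8 (it satisfies condition A, it is within tolerance, it is tagged C): it exceeds the weight limit.
By R14 (it passes visual inspection, it is within tolerance): it meets spec.
By R15 (it exceeds the weight limit): it has a surface defect.
By R11 (it has a surface defect, it meets spec): it satisfies condition V.
By R6 (it satisfies condition V): it is marked for recall.

Yes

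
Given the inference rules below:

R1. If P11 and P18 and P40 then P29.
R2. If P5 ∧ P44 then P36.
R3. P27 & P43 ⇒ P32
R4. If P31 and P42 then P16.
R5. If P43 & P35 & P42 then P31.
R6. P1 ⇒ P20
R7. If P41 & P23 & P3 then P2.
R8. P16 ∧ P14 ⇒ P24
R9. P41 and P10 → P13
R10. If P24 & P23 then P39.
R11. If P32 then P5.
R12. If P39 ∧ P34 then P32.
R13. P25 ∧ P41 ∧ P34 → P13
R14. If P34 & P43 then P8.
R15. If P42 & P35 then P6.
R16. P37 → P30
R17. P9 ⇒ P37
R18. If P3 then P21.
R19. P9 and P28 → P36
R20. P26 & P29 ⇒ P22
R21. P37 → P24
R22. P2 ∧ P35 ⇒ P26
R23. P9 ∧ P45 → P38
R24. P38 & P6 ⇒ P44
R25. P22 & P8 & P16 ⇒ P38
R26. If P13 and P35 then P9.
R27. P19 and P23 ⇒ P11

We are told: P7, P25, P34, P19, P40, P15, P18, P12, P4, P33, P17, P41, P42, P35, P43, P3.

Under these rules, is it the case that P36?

Forward chaining from the given facts derives: P31, P13, P8, P6, P21, P9, P16, P37, P24, P30.
Rules concluding P36: R2 needs P5; R19 needs P28 — none of these are established.

No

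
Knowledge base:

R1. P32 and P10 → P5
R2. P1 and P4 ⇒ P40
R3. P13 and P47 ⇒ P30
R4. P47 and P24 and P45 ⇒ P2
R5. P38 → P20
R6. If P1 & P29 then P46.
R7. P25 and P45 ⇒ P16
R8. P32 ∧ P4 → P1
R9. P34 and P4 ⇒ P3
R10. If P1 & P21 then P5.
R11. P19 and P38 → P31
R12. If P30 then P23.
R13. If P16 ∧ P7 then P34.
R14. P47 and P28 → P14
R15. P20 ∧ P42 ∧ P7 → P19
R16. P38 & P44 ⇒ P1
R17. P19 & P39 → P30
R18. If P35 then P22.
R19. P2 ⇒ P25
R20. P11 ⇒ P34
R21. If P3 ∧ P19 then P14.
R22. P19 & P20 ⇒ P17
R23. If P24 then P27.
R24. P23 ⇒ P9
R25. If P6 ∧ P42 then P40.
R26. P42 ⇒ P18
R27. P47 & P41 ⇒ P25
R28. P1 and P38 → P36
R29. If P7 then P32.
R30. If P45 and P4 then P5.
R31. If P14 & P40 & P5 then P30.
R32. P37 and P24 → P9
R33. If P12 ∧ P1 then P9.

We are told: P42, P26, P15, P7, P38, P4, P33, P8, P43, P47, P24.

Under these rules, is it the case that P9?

No

Forward chaining from the given facts derives: P20, P19, P17, P27, P18, P32, P1, P31, P36, P40.
Rules concluding P9: R24 needs P23; R32 needs P37; R33 needs P12 — none of these are established.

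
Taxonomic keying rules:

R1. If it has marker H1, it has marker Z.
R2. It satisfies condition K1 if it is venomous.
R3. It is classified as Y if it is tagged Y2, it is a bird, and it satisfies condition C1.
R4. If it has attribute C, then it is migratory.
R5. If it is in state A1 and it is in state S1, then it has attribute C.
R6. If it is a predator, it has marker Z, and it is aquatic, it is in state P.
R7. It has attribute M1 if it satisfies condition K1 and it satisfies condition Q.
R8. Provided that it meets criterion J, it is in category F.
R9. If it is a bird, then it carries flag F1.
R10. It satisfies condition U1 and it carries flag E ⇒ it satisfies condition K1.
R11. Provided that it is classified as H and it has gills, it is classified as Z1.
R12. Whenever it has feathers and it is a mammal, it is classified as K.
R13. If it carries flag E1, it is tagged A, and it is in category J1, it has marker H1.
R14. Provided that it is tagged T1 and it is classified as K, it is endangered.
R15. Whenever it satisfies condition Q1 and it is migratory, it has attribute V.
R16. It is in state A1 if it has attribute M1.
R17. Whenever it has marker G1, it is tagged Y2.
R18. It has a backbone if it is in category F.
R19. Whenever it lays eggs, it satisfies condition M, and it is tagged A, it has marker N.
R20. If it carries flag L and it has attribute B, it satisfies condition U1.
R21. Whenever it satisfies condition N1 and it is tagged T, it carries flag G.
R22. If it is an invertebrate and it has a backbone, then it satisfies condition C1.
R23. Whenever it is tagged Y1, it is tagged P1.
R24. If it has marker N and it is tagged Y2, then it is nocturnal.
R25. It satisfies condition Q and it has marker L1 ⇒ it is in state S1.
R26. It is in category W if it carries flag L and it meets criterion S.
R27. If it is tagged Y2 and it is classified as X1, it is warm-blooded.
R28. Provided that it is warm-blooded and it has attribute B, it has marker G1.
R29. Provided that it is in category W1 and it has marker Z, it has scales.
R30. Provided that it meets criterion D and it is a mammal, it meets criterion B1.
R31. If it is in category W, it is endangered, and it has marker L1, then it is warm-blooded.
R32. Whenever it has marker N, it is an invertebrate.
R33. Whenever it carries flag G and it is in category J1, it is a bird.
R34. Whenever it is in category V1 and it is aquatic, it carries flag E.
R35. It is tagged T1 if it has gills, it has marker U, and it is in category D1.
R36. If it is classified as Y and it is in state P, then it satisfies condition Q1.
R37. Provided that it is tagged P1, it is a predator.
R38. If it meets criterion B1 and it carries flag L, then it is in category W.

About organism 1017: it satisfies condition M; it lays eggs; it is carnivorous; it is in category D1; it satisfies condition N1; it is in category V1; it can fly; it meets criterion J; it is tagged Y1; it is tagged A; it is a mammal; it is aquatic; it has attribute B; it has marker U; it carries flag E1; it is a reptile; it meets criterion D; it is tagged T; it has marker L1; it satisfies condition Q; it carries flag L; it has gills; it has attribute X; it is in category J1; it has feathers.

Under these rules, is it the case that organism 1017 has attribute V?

By R8 (it meets criterion J): it is in category F.
By R12 (it has feathers, it is a mammal): it is classified as K.
By R13 (it carries flag E1, it is tagged A, it is in category J1): it has marker H1.
By R18 (it is in category F): it has a backbone.
By R19 (it lays eggs, it satisfies condition M, it is tagged A): it has marker N.
By R20 (it carries flag L, it has attribute B): it satisfies condition U1.
By R21 (it satisfies condition N1, it is tagged T): it carries flag G.
By R23 (it is tagged Y1): it is tagged P1.
By R25 (it satisfies condition Q, it has marker L1): it is in state S1.
By R30 (it meets criterion D, it is a mammal): it meets criterion B1.
By R32 (it has marker N): it is an invertebrate.
By R33 (it carries flag G, it is in category J1): it is a bird.
By R34 (it is in category V1, it is aquatic): it carries flag E.
By R35 (it has gills, it has marker U, it is in category D1): it is tagged T1.
By R37 (it is tagged P1): it is a predator.
By R38 (it meets criterion B1, it carries flag L): it is in category W.
By R1 (it has marker H1): it has marker Z.
By R6 (it is a predator, it has marker Z, it is aquatic): it is in state P.
By R10 (it satisfies condition U1, it carries flag E): it satisfies condition K1.
By R14 (it is tagged T1, it is classified as K): it is endangered.
By R22 (it is an invertebrate, it has a backbone): it satisfies condition C1.
By R31 (it is in category W, it is endangered, it has marker L1): it is warm-blooded.
By R7 (it satisfies condition K1, it satisfies condition Q): it has attribute M1.
By R16 (it has attribute M1): it is in state A1.
By R28 (it is warm-blooded, it has attribute B): it has marker G1.
By R5 (it is in state A1, it is in state S1): it has attribute C.
By R17 (it has marker G1): it is tagged Y2.
By R3 (it is tagged Y2, it is a bird, it satisfies condition C1): it is classified as Y.
By R4 (it has attribute C): it is migratory.
By R36 (it is classified as Y, it is in state P): it satisfies condition Q1.
By R15 (it satisfies condition Q1, it is migratory): it has attribute V.

Yes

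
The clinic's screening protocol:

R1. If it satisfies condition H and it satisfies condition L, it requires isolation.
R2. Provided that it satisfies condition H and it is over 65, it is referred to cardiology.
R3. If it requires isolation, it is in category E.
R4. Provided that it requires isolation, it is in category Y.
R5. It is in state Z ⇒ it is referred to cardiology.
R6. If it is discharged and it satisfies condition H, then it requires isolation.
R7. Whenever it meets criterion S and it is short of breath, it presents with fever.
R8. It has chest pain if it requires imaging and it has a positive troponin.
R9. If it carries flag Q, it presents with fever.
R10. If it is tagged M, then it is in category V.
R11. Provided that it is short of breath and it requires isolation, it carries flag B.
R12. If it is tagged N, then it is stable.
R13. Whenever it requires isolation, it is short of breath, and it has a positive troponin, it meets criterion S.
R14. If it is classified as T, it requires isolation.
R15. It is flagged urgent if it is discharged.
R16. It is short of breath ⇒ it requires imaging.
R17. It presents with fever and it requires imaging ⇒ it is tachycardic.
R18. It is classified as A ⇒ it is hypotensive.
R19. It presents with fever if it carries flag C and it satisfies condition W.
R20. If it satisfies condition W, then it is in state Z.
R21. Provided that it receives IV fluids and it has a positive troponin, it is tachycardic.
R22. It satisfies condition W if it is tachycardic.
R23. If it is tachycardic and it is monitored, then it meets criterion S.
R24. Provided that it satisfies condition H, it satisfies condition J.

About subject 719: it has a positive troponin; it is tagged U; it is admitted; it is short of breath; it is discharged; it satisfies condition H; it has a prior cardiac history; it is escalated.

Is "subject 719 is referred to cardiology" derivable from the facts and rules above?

Yes

By R6 (it is discharged, it satisfies condition H): it requires isolation.
By R13 (it requires isolation, it is short of breath, it has a positive troponin): it meets criterion S.
By R16 (it is short of breath): it requires imaging.
By R7 (it meets criterion S, it is short of breath): it presents with fever.
By R17 (it presents with fever, it requires imaging): it is tachycardic.
By R22 (it is tachycardic): it satisfies condition W.
By R20 (it satisfies condition W): it is in state Z.
By R5 (it is in state Z): it is referred to cardiology.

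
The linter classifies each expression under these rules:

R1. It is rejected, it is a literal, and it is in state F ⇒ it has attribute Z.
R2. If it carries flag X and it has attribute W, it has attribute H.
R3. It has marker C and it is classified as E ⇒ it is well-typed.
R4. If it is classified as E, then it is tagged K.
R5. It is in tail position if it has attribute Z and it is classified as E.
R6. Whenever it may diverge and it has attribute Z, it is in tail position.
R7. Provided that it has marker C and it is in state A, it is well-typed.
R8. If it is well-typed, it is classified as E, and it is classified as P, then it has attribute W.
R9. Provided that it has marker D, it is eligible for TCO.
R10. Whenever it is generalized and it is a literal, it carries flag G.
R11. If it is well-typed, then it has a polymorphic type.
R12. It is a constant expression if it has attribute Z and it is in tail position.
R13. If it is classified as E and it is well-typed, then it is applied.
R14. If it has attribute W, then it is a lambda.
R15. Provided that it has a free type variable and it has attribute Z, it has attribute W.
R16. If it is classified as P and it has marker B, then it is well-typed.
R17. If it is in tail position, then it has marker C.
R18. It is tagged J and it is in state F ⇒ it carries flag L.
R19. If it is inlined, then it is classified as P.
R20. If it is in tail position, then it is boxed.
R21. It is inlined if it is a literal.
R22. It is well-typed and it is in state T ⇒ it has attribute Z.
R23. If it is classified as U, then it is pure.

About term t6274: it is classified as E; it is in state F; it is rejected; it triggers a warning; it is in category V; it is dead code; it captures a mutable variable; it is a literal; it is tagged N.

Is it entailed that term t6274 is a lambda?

Yes

By R1 (it is rejected, it is a literal, it is in state F): it has attribute Z.
By R5 (it has attribute Z, it is classified as E): it is in tail position.
By R17 (it is in tail position): it has marker C.
By R21 (it is a literal): it is inlined.
By R3 (it has marker C, it is classified as E): it is well-typed.
By R19 (it is inlined): it is classified as P.
By R8 (it is well-typed, it is classified as E, it is classified as P): it has attribute W.
By R14 (it has attribute W): it is a lambda.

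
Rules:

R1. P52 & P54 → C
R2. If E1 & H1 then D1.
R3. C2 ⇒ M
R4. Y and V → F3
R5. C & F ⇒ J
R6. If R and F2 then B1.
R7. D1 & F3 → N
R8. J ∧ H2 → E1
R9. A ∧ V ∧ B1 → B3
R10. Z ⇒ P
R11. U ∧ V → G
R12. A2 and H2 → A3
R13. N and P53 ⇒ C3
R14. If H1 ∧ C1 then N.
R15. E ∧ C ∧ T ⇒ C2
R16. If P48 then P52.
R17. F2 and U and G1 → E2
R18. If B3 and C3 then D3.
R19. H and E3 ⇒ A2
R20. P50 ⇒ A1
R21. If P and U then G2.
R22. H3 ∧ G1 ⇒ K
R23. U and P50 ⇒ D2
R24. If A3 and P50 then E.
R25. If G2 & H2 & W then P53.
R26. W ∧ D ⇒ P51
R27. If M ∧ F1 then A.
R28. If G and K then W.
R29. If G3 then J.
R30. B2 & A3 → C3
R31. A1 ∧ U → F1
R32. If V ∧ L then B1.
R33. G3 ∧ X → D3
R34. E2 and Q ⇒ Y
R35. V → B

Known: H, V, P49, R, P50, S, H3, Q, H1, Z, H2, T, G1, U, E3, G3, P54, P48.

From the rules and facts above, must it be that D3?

Forward chaining from the given facts derives: P, G, P52, A2, A1, G2, K, D2, W, J, F1, B, C, E1, A3, E, P53, D1, C2, M, A.
Rules concluding D3: R18 needs B3; R33 needs X — none of these are established.

No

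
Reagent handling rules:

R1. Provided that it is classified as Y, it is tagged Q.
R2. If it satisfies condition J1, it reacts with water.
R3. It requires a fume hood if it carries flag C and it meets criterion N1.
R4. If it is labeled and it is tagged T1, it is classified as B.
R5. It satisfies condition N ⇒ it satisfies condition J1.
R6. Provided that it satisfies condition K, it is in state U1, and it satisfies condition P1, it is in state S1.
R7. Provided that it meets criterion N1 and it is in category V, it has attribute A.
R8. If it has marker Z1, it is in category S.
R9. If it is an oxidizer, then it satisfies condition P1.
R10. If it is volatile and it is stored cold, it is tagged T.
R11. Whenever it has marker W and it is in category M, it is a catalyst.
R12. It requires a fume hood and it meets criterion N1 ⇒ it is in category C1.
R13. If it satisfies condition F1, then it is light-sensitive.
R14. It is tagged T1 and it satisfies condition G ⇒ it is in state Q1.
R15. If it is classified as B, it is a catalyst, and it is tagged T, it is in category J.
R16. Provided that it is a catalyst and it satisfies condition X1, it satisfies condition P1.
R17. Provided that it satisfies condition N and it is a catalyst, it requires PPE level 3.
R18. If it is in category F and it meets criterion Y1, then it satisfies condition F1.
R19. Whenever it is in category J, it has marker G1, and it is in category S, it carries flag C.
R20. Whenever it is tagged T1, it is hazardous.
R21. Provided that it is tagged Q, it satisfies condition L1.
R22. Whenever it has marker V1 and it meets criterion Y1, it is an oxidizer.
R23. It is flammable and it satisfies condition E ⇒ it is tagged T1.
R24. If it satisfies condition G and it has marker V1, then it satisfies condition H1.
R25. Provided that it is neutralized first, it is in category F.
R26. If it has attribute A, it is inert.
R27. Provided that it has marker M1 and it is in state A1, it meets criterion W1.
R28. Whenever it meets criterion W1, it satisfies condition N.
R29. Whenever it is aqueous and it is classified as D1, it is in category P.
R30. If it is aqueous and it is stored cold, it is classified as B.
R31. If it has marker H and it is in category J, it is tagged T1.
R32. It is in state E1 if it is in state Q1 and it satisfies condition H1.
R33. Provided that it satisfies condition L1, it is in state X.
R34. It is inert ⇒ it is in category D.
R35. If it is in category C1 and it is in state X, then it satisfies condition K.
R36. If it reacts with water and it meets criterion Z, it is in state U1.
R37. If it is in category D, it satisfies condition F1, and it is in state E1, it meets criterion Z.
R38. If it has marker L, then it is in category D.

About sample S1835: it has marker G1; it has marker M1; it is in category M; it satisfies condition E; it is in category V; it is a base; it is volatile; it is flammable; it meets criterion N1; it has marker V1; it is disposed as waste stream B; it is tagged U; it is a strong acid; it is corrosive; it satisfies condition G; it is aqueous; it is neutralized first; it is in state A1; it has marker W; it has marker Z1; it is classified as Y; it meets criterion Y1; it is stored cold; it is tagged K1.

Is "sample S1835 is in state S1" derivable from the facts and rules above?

By R1 (it is classified as Y): it is tagged Q.
By R7 (it meets criterion N1, it is in category V): it has attribute A.
By R8 (it has marker Z1): it is in category S.
By R10 (it is volatile, it is stored cold): it is tagged T.
By R11 (it has marker W, it is in category M): it is a catalyst.
By R21 (it is tagged Q): it satisfies condition L1.
By R22 (it has marker V1, it meets criterion Y1): it is an oxidizer.
By R23 (it is flammable, it satisfies condition E): it is tagged T1.
By R24 (it satisfies condition G, it has marker V1): it satisfies condition H1.
By R25 (it is neutralized first): it is in category F.
By R26 (it has attribute A): it is inert.
By R27 (it has marker M1, it is in state A1): it meets criterion W1.
By R28 (it meets criterion W1): it satisfies condition N.
By R30 (it is aqueous, it is stored cold): it is classified as B.
By R33 (it satisfies condition L1): it is in state X.
By R34 (it is inert): it is in category D.
By R5 (it satisfies condition N): it satisfies condition J1.
By R9 (it is an oxidizer): it satisfies condition P1.
By R14 (it is tagged T1, it satisfies condition G): it is in state Q1.
By R15 (it is classified as B, it is a catalyst, it is tagged T): it is in category J.
By R18 (it is in category F, it meets criterion Y1): it satisfies condition F1.
By R19 (it is in category J, it has marker G1, it is in category S): it carries flag C.
By R32 (it is in state Q1, it satisfies condition H1): it is in state E1.
By R37 (it is in category D, it satisfies condition F1, it is in state E1): it meets criterion Z.
By R2 (it satisfies condition J1): it reacts with water.
By R3 (it carries flag C, it meets criterion N1): it requires a fume hood.
By R12 (it requires a fume hood, it meets criterion N1): it is in category C1.
By R35 (it is in category C1, it is in state X): it satisfies condition K.
By R36 (it reacts with water, it meets criterion Z): it is in state U1.
By R6 (it satisfies condition K, it is in state U1, it satisfies condition P1): it is in state S1.

Yes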